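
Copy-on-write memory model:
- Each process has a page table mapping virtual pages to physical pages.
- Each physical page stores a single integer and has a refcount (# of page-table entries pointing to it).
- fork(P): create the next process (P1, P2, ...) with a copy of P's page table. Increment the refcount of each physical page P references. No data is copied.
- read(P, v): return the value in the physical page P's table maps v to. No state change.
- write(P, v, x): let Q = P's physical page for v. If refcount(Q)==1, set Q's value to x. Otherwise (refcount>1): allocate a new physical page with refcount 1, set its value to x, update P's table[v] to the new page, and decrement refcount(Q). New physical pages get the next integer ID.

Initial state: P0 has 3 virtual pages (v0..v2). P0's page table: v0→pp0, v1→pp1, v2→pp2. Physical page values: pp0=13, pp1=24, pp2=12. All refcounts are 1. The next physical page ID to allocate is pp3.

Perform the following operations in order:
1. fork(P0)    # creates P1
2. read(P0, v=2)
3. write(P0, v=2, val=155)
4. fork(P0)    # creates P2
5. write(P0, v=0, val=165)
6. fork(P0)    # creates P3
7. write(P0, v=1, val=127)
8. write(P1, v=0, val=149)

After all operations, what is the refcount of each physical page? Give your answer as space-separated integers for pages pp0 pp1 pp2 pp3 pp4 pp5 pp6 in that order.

Answer: 1 3 1 3 2 1 1

Derivation:
Op 1: fork(P0) -> P1. 3 ppages; refcounts: pp0:2 pp1:2 pp2:2
Op 2: read(P0, v2) -> 12. No state change.
Op 3: write(P0, v2, 155). refcount(pp2)=2>1 -> COPY to pp3. 4 ppages; refcounts: pp0:2 pp1:2 pp2:1 pp3:1
Op 4: fork(P0) -> P2. 4 ppages; refcounts: pp0:3 pp1:3 pp2:1 pp3:2
Op 5: write(P0, v0, 165). refcount(pp0)=3>1 -> COPY to pp4. 5 ppages; refcounts: pp0:2 pp1:3 pp2:1 pp3:2 pp4:1
Op 6: fork(P0) -> P3. 5 ppages; refcounts: pp0:2 pp1:4 pp2:1 pp3:3 pp4:2
Op 7: write(P0, v1, 127). refcount(pp1)=4>1 -> COPY to pp5. 6 ppages; refcounts: pp0:2 pp1:3 pp2:1 pp3:3 pp4:2 pp5:1
Op 8: write(P1, v0, 149). refcount(pp0)=2>1 -> COPY to pp6. 7 ppages; refcounts: pp0:1 pp1:3 pp2:1 pp3:3 pp4:2 pp5:1 pp6:1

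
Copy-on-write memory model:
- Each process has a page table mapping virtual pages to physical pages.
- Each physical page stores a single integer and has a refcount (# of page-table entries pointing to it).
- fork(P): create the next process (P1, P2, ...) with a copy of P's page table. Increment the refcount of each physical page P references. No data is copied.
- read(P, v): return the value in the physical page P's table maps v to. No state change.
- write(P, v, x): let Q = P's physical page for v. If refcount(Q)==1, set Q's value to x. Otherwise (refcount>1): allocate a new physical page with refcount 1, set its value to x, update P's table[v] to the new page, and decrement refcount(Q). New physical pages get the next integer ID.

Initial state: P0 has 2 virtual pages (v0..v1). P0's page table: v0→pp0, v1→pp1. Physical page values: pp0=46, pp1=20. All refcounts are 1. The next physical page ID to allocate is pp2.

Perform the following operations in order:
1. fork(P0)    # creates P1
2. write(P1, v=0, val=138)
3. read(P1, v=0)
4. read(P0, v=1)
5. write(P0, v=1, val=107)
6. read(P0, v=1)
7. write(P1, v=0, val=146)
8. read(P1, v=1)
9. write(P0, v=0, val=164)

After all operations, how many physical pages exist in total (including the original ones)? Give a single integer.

Op 1: fork(P0) -> P1. 2 ppages; refcounts: pp0:2 pp1:2
Op 2: write(P1, v0, 138). refcount(pp0)=2>1 -> COPY to pp2. 3 ppages; refcounts: pp0:1 pp1:2 pp2:1
Op 3: read(P1, v0) -> 138. No state change.
Op 4: read(P0, v1) -> 20. No state change.
Op 5: write(P0, v1, 107). refcount(pp1)=2>1 -> COPY to pp3. 4 ppages; refcounts: pp0:1 pp1:1 pp2:1 pp3:1
Op 6: read(P0, v1) -> 107. No state change.
Op 7: write(P1, v0, 146). refcount(pp2)=1 -> write in place. 4 ppages; refcounts: pp0:1 pp1:1 pp2:1 pp3:1
Op 8: read(P1, v1) -> 20. No state change.
Op 9: write(P0, v0, 164). refcount(pp0)=1 -> write in place. 4 ppages; refcounts: pp0:1 pp1:1 pp2:1 pp3:1

Answer: 4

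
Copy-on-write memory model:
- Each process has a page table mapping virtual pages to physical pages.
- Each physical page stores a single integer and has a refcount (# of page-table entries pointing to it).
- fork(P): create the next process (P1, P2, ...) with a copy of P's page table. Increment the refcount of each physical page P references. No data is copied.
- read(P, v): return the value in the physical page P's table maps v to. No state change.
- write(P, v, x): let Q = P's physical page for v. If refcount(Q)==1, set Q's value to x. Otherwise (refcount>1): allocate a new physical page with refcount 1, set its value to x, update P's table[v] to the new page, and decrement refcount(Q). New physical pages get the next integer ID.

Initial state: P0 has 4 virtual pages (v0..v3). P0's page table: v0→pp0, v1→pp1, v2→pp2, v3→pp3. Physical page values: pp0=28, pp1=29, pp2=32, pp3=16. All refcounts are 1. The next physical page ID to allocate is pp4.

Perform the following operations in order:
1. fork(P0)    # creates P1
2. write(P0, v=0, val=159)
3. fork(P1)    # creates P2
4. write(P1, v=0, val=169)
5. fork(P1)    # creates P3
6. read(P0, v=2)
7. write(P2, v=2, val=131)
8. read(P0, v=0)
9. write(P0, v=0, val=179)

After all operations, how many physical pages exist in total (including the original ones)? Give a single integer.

Op 1: fork(P0) -> P1. 4 ppages; refcounts: pp0:2 pp1:2 pp2:2 pp3:2
Op 2: write(P0, v0, 159). refcount(pp0)=2>1 -> COPY to pp4. 5 ppages; refcounts: pp0:1 pp1:2 pp2:2 pp3:2 pp4:1
Op 3: fork(P1) -> P2. 5 ppages; refcounts: pp0:2 pp1:3 pp2:3 pp3:3 pp4:1
Op 4: write(P1, v0, 169). refcount(pp0)=2>1 -> COPY to pp5. 6 ppages; refcounts: pp0:1 pp1:3 pp2:3 pp3:3 pp4:1 pp5:1
Op 5: fork(P1) -> P3. 6 ppages; refcounts: pp0:1 pp1:4 pp2:4 pp3:4 pp4:1 pp5:2
Op 6: read(P0, v2) -> 32. No state change.
Op 7: write(P2, v2, 131). refcount(pp2)=4>1 -> COPY to pp6. 7 ppages; refcounts: pp0:1 pp1:4 pp2:3 pp3:4 pp4:1 pp5:2 pp6:1
Op 8: read(P0, v0) -> 159. No state change.
Op 9: write(P0, v0, 179). refcount(pp4)=1 -> write in place. 7 ppages; refcounts: pp0:1 pp1:4 pp2:3 pp3:4 pp4:1 pp5:2 pp6:1

Answer: 7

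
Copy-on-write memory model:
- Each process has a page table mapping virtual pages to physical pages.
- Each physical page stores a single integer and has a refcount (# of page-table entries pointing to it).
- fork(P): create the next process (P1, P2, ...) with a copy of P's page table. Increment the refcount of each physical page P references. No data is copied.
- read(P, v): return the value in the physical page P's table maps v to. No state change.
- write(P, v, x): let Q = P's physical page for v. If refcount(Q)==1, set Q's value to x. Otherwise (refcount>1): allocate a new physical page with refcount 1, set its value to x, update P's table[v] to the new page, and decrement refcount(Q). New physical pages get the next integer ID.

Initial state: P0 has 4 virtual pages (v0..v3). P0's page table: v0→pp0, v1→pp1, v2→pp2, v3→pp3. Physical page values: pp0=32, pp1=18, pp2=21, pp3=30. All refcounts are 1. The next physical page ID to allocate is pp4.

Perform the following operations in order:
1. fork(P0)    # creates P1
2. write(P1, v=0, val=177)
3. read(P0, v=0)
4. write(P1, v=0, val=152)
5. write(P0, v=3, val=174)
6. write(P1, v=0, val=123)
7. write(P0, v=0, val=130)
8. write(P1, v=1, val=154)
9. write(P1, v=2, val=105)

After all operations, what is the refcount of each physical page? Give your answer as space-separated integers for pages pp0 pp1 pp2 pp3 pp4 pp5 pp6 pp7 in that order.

Answer: 1 1 1 1 1 1 1 1

Derivation:
Op 1: fork(P0) -> P1. 4 ppages; refcounts: pp0:2 pp1:2 pp2:2 pp3:2
Op 2: write(P1, v0, 177). refcount(pp0)=2>1 -> COPY to pp4. 5 ppages; refcounts: pp0:1 pp1:2 pp2:2 pp3:2 pp4:1
Op 3: read(P0, v0) -> 32. No state change.
Op 4: write(P1, v0, 152). refcount(pp4)=1 -> write in place. 5 ppages; refcounts: pp0:1 pp1:2 pp2:2 pp3:2 pp4:1
Op 5: write(P0, v3, 174). refcount(pp3)=2>1 -> COPY to pp5. 6 ppages; refcounts: pp0:1 pp1:2 pp2:2 pp3:1 pp4:1 pp5:1
Op 6: write(P1, v0, 123). refcount(pp4)=1 -> write in place. 6 ppages; refcounts: pp0:1 pp1:2 pp2:2 pp3:1 pp4:1 pp5:1
Op 7: write(P0, v0, 130). refcount(pp0)=1 -> write in place. 6 ppages; refcounts: pp0:1 pp1:2 pp2:2 pp3:1 pp4:1 pp5:1
Op 8: write(P1, v1, 154). refcount(pp1)=2>1 -> COPY to pp6. 7 ppages; refcounts: pp0:1 pp1:1 pp2:2 pp3:1 pp4:1 pp5:1 pp6:1
Op 9: write(P1, v2, 105). refcount(pp2)=2>1 -> COPY to pp7. 8 ppages; refcounts: pp0:1 pp1:1 pp2:1 pp3:1 pp4:1 pp5:1 pp6:1 pp7:1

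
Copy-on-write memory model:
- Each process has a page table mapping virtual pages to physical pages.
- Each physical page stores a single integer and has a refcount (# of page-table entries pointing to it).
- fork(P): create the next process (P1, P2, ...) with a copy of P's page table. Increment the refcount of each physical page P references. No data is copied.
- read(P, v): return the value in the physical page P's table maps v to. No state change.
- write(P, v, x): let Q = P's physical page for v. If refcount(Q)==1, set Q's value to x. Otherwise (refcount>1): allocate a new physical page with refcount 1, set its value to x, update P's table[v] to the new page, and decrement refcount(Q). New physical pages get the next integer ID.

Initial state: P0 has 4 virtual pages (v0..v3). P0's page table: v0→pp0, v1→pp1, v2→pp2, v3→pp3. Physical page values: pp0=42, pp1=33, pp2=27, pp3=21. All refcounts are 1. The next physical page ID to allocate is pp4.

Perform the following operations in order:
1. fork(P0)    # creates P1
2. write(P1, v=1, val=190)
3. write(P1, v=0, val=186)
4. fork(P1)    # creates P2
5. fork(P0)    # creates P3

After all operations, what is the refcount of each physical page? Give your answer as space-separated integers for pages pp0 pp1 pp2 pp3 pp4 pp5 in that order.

Answer: 2 2 4 4 2 2

Derivation:
Op 1: fork(P0) -> P1. 4 ppages; refcounts: pp0:2 pp1:2 pp2:2 pp3:2
Op 2: write(P1, v1, 190). refcount(pp1)=2>1 -> COPY to pp4. 5 ppages; refcounts: pp0:2 pp1:1 pp2:2 pp3:2 pp4:1
Op 3: write(P1, v0, 186). refcount(pp0)=2>1 -> COPY to pp5. 6 ppages; refcounts: pp0:1 pp1:1 pp2:2 pp3:2 pp4:1 pp5:1
Op 4: fork(P1) -> P2. 6 ppages; refcounts: pp0:1 pp1:1 pp2:3 pp3:3 pp4:2 pp5:2
Op 5: fork(P0) -> P3. 6 ppages; refcounts: pp0:2 pp1:2 pp2:4 pp3:4 pp4:2 pp5:2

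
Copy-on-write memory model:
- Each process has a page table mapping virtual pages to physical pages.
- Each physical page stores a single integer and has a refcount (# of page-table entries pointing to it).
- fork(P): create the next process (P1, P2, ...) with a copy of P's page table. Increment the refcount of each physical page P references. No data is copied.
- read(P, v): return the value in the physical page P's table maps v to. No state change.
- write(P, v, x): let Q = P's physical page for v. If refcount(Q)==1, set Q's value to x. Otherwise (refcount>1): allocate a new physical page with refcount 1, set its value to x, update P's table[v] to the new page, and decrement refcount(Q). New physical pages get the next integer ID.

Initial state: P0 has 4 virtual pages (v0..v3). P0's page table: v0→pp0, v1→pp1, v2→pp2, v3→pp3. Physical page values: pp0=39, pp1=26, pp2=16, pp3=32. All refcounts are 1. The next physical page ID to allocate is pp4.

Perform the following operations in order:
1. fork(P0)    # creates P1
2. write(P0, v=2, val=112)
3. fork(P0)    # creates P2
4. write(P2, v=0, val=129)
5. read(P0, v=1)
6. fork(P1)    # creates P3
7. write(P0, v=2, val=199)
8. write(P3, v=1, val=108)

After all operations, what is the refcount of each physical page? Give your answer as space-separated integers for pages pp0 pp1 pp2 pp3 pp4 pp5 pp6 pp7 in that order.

Answer: 3 3 2 4 1 1 1 1

Derivation:
Op 1: fork(P0) -> P1. 4 ppages; refcounts: pp0:2 pp1:2 pp2:2 pp3:2
Op 2: write(P0, v2, 112). refcount(pp2)=2>1 -> COPY to pp4. 5 ppages; refcounts: pp0:2 pp1:2 pp2:1 pp3:2 pp4:1
Op 3: fork(P0) -> P2. 5 ppages; refcounts: pp0:3 pp1:3 pp2:1 pp3:3 pp4:2
Op 4: write(P2, v0, 129). refcount(pp0)=3>1 -> COPY to pp5. 6 ppages; refcounts: pp0:2 pp1:3 pp2:1 pp3:3 pp4:2 pp5:1
Op 5: read(P0, v1) -> 26. No state change.
Op 6: fork(P1) -> P3. 6 ppages; refcounts: pp0:3 pp1:4 pp2:2 pp3:4 pp4:2 pp5:1
Op 7: write(P0, v2, 199). refcount(pp4)=2>1 -> COPY to pp6. 7 ppages; refcounts: pp0:3 pp1:4 pp2:2 pp3:4 pp4:1 pp5:1 pp6:1
Op 8: write(P3, v1, 108). refcount(pp1)=4>1 -> COPY to pp7. 8 ppages; refcounts: pp0:3 pp1:3 pp2:2 pp3:4 pp4:1 pp5:1 pp6:1 pp7:1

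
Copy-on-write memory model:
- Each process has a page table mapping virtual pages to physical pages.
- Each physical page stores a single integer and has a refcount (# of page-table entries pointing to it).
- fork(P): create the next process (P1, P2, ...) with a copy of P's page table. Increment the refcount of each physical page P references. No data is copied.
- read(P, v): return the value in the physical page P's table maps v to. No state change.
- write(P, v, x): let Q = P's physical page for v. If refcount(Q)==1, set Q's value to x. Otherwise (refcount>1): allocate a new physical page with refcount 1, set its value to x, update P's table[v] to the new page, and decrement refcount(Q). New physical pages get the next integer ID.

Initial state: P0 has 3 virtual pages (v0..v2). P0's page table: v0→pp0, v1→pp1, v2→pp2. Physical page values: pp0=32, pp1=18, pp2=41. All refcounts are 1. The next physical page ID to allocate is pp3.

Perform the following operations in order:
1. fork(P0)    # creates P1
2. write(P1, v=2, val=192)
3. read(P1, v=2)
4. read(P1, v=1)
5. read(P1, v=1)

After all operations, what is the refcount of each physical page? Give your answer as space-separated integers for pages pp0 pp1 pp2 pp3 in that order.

Op 1: fork(P0) -> P1. 3 ppages; refcounts: pp0:2 pp1:2 pp2:2
Op 2: write(P1, v2, 192). refcount(pp2)=2>1 -> COPY to pp3. 4 ppages; refcounts: pp0:2 pp1:2 pp2:1 pp3:1
Op 3: read(P1, v2) -> 192. No state change.
Op 4: read(P1, v1) -> 18. No state change.
Op 5: read(P1, v1) -> 18. No state change.

Answer: 2 2 1 1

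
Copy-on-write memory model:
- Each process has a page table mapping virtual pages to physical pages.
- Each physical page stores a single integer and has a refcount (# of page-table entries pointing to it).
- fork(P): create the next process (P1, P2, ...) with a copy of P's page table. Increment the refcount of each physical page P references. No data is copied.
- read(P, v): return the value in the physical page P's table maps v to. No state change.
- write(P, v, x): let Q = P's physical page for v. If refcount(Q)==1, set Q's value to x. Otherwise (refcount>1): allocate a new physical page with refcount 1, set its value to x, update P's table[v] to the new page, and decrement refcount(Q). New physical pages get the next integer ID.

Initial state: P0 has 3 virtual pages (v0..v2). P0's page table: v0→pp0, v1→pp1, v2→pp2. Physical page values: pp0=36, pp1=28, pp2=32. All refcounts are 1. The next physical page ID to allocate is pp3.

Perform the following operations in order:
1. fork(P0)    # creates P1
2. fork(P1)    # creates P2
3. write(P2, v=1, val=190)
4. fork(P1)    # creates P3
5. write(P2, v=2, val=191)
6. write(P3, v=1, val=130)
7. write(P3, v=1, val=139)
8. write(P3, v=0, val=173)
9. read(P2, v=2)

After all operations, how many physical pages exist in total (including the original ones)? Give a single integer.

Op 1: fork(P0) -> P1. 3 ppages; refcounts: pp0:2 pp1:2 pp2:2
Op 2: fork(P1) -> P2. 3 ppages; refcounts: pp0:3 pp1:3 pp2:3
Op 3: write(P2, v1, 190). refcount(pp1)=3>1 -> COPY to pp3. 4 ppages; refcounts: pp0:3 pp1:2 pp2:3 pp3:1
Op 4: fork(P1) -> P3. 4 ppages; refcounts: pp0:4 pp1:3 pp2:4 pp3:1
Op 5: write(P2, v2, 191). refcount(pp2)=4>1 -> COPY to pp4. 5 ppages; refcounts: pp0:4 pp1:3 pp2:3 pp3:1 pp4:1
Op 6: write(P3, v1, 130). refcount(pp1)=3>1 -> COPY to pp5. 6 ppages; refcounts: pp0:4 pp1:2 pp2:3 pp3:1 pp4:1 pp5:1
Op 7: write(P3, v1, 139). refcount(pp5)=1 -> write in place. 6 ppages; refcounts: pp0:4 pp1:2 pp2:3 pp3:1 pp4:1 pp5:1
Op 8: write(P3, v0, 173). refcount(pp0)=4>1 -> COPY to pp6. 7 ppages; refcounts: pp0:3 pp1:2 pp2:3 pp3:1 pp4:1 pp5:1 pp6:1
Op 9: read(P2, v2) -> 191. No state change.

Answer: 7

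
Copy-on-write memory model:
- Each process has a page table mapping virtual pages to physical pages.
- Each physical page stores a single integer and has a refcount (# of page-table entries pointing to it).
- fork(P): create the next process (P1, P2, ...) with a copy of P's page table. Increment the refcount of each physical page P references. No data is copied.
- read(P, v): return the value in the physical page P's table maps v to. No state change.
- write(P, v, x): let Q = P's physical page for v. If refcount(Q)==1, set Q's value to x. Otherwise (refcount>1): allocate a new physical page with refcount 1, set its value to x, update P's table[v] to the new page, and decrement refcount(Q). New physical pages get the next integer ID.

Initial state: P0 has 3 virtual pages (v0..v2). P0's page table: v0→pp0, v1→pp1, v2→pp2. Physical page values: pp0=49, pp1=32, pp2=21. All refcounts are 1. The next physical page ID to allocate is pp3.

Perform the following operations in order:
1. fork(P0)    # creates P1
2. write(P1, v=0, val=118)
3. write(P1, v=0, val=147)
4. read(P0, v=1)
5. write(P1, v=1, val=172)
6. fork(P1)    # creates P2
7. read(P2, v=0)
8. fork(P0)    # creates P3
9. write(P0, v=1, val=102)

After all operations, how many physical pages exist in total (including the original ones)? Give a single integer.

Answer: 6

Derivation:
Op 1: fork(P0) -> P1. 3 ppages; refcounts: pp0:2 pp1:2 pp2:2
Op 2: write(P1, v0, 118). refcount(pp0)=2>1 -> COPY to pp3. 4 ppages; refcounts: pp0:1 pp1:2 pp2:2 pp3:1
Op 3: write(P1, v0, 147). refcount(pp3)=1 -> write in place. 4 ppages; refcounts: pp0:1 pp1:2 pp2:2 pp3:1
Op 4: read(P0, v1) -> 32. No state change.
Op 5: write(P1, v1, 172). refcount(pp1)=2>1 -> COPY to pp4. 5 ppages; refcounts: pp0:1 pp1:1 pp2:2 pp3:1 pp4:1
Op 6: fork(P1) -> P2. 5 ppages; refcounts: pp0:1 pp1:1 pp2:3 pp3:2 pp4:2
Op 7: read(P2, v0) -> 147. No state change.
Op 8: fork(P0) -> P3. 5 ppages; refcounts: pp0:2 pp1:2 pp2:4 pp3:2 pp4:2
Op 9: write(P0, v1, 102). refcount(pp1)=2>1 -> COPY to pp5. 6 ppages; refcounts: pp0:2 pp1:1 pp2:4 pp3:2 pp4:2 pp5:1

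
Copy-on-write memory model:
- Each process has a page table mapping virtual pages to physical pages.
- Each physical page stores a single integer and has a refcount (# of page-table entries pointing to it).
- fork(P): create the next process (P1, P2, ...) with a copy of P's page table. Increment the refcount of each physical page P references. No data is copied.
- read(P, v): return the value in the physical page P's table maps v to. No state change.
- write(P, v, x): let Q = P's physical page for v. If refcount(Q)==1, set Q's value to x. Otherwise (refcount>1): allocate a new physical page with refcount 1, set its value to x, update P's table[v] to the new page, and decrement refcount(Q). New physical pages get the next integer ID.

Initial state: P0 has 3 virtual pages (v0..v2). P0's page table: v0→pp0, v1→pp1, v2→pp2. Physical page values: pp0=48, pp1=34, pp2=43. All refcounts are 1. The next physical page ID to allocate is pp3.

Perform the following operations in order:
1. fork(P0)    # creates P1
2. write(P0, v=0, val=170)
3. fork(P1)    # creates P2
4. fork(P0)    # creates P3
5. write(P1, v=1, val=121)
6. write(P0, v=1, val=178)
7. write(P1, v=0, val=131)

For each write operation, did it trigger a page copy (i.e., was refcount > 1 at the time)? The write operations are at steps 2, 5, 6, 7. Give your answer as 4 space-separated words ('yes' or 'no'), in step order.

Op 1: fork(P0) -> P1. 3 ppages; refcounts: pp0:2 pp1:2 pp2:2
Op 2: write(P0, v0, 170). refcount(pp0)=2>1 -> COPY to pp3. 4 ppages; refcounts: pp0:1 pp1:2 pp2:2 pp3:1
Op 3: fork(P1) -> P2. 4 ppages; refcounts: pp0:2 pp1:3 pp2:3 pp3:1
Op 4: fork(P0) -> P3. 4 ppages; refcounts: pp0:2 pp1:4 pp2:4 pp3:2
Op 5: write(P1, v1, 121). refcount(pp1)=4>1 -> COPY to pp4. 5 ppages; refcounts: pp0:2 pp1:3 pp2:4 pp3:2 pp4:1
Op 6: write(P0, v1, 178). refcount(pp1)=3>1 -> COPY to pp5. 6 ppages; refcounts: pp0:2 pp1:2 pp2:4 pp3:2 pp4:1 pp5:1
Op 7: write(P1, v0, 131). refcount(pp0)=2>1 -> COPY to pp6. 7 ppages; refcounts: pp0:1 pp1:2 pp2:4 pp3:2 pp4:1 pp5:1 pp6:1

yes yes yes yes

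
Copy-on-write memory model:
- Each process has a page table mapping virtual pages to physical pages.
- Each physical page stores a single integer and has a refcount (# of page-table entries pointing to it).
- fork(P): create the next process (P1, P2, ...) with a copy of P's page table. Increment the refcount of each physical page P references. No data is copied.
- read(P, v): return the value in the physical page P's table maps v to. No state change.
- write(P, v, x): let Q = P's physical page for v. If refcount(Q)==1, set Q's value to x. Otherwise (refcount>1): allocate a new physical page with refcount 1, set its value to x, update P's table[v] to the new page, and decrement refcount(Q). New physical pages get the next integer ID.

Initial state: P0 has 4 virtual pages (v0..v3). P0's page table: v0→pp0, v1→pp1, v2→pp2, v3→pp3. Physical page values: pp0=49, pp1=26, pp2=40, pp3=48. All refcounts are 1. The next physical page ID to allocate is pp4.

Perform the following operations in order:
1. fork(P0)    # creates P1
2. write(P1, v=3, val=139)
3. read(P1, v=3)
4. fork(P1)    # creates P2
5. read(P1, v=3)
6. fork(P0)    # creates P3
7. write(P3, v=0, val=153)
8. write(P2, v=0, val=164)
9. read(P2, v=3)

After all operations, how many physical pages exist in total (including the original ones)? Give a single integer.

Answer: 7

Derivation:
Op 1: fork(P0) -> P1. 4 ppages; refcounts: pp0:2 pp1:2 pp2:2 pp3:2
Op 2: write(P1, v3, 139). refcount(pp3)=2>1 -> COPY to pp4. 5 ppages; refcounts: pp0:2 pp1:2 pp2:2 pp3:1 pp4:1
Op 3: read(P1, v3) -> 139. No state change.
Op 4: fork(P1) -> P2. 5 ppages; refcounts: pp0:3 pp1:3 pp2:3 pp3:1 pp4:2
Op 5: read(P1, v3) -> 139. No state change.
Op 6: fork(P0) -> P3. 5 ppages; refcounts: pp0:4 pp1:4 pp2:4 pp3:2 pp4:2
Op 7: write(P3, v0, 153). refcount(pp0)=4>1 -> COPY to pp5. 6 ppages; refcounts: pp0:3 pp1:4 pp2:4 pp3:2 pp4:2 pp5:1
Op 8: write(P2, v0, 164). refcount(pp0)=3>1 -> COPY to pp6. 7 ppages; refcounts: pp0:2 pp1:4 pp2:4 pp3:2 pp4:2 pp5:1 pp6:1
Op 9: read(P2, v3) -> 139. No state change.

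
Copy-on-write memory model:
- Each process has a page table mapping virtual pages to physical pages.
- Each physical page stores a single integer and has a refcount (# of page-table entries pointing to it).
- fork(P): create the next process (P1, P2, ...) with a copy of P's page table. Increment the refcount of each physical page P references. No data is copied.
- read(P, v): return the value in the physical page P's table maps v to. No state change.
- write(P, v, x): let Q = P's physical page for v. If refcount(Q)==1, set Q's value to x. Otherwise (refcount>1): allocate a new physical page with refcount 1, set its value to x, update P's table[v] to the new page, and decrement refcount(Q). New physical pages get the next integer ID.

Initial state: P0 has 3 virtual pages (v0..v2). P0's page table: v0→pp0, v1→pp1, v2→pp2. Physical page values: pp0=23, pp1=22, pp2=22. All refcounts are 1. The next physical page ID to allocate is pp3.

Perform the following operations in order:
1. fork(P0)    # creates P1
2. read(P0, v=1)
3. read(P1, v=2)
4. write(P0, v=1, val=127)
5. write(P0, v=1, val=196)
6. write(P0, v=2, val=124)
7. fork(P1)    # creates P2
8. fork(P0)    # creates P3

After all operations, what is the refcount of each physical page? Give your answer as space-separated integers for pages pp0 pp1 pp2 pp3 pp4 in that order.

Answer: 4 2 2 2 2

Derivation:
Op 1: fork(P0) -> P1. 3 ppages; refcounts: pp0:2 pp1:2 pp2:2
Op 2: read(P0, v1) -> 22. No state change.
Op 3: read(P1, v2) -> 22. No state change.
Op 4: write(P0, v1, 127). refcount(pp1)=2>1 -> COPY to pp3. 4 ppages; refcounts: pp0:2 pp1:1 pp2:2 pp3:1
Op 5: write(P0, v1, 196). refcount(pp3)=1 -> write in place. 4 ppages; refcounts: pp0:2 pp1:1 pp2:2 pp3:1
Op 6: write(P0, v2, 124). refcount(pp2)=2>1 -> COPY to pp4. 5 ppages; refcounts: pp0:2 pp1:1 pp2:1 pp3:1 pp4:1
Op 7: fork(P1) -> P2. 5 ppages; refcounts: pp0:3 pp1:2 pp2:2 pp3:1 pp4:1
Op 8: fork(P0) -> P3. 5 ppages; refcounts: pp0:4 pp1:2 pp2:2 pp3:2 pp4:2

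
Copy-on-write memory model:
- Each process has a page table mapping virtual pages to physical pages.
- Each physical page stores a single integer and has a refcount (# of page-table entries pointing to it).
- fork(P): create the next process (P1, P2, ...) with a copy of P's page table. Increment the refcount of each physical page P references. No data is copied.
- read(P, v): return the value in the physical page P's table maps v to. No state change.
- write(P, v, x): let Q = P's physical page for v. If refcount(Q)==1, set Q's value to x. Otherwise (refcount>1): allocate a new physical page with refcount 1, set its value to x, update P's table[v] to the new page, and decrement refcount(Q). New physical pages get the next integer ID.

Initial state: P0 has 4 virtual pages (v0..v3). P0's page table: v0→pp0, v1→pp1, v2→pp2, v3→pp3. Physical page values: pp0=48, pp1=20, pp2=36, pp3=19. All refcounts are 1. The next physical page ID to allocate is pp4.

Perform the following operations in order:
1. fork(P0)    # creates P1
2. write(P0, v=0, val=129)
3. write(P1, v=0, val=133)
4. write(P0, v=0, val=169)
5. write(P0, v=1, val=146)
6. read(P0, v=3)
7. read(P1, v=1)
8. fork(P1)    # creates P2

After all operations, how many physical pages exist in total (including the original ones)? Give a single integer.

Answer: 6

Derivation:
Op 1: fork(P0) -> P1. 4 ppages; refcounts: pp0:2 pp1:2 pp2:2 pp3:2
Op 2: write(P0, v0, 129). refcount(pp0)=2>1 -> COPY to pp4. 5 ppages; refcounts: pp0:1 pp1:2 pp2:2 pp3:2 pp4:1
Op 3: write(P1, v0, 133). refcount(pp0)=1 -> write in place. 5 ppages; refcounts: pp0:1 pp1:2 pp2:2 pp3:2 pp4:1
Op 4: write(P0, v0, 169). refcount(pp4)=1 -> write in place. 5 ppages; refcounts: pp0:1 pp1:2 pp2:2 pp3:2 pp4:1
Op 5: write(P0, v1, 146). refcount(pp1)=2>1 -> COPY to pp5. 6 ppages; refcounts: pp0:1 pp1:1 pp2:2 pp3:2 pp4:1 pp5:1
Op 6: read(P0, v3) -> 19. No state change.
Op 7: read(P1, v1) -> 20. No state change.
Op 8: fork(P1) -> P2. 6 ppages; refcounts: pp0:2 pp1:2 pp2:3 pp3:3 pp4:1 pp5:1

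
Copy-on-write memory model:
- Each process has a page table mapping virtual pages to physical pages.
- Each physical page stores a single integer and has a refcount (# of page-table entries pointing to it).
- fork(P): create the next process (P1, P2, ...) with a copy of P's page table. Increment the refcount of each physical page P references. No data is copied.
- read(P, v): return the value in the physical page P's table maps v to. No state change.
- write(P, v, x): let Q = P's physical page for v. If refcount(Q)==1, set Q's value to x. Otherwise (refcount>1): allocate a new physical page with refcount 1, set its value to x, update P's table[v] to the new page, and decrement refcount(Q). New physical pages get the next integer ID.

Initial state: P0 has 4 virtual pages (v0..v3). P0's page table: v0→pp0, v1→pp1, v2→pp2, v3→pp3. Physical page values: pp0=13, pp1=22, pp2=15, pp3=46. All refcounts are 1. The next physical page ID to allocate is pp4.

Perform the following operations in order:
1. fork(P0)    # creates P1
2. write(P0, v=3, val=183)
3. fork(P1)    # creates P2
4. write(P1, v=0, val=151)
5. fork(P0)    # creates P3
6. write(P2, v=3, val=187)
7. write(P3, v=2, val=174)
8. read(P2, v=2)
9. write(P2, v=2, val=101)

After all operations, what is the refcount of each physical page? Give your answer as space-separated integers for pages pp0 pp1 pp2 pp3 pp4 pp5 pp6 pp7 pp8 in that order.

Answer: 3 4 2 1 2 1 1 1 1

Derivation:
Op 1: fork(P0) -> P1. 4 ppages; refcounts: pp0:2 pp1:2 pp2:2 pp3:2
Op 2: write(P0, v3, 183). refcount(pp3)=2>1 -> COPY to pp4. 5 ppages; refcounts: pp0:2 pp1:2 pp2:2 pp3:1 pp4:1
Op 3: fork(P1) -> P2. 5 ppages; refcounts: pp0:3 pp1:3 pp2:3 pp3:2 pp4:1
Op 4: write(P1, v0, 151). refcount(pp0)=3>1 -> COPY to pp5. 6 ppages; refcounts: pp0:2 pp1:3 pp2:3 pp3:2 pp4:1 pp5:1
Op 5: fork(P0) -> P3. 6 ppages; refcounts: pp0:3 pp1:4 pp2:4 pp3:2 pp4:2 pp5:1
Op 6: write(P2, v3, 187). refcount(pp3)=2>1 -> COPY to pp6. 7 ppages; refcounts: pp0:3 pp1:4 pp2:4 pp3:1 pp4:2 pp5:1 pp6:1
Op 7: write(P3, v2, 174). refcount(pp2)=4>1 -> COPY to pp7. 8 ppages; refcounts: pp0:3 pp1:4 pp2:3 pp3:1 pp4:2 pp5:1 pp6:1 pp7:1
Op 8: read(P2, v2) -> 15. No state change.
Op 9: write(P2, v2, 101). refcount(pp2)=3>1 -> COPY to pp8. 9 ppages; refcounts: pp0:3 pp1:4 pp2:2 pp3:1 pp4:2 pp5:1 pp6:1 pp7:1 pp8:1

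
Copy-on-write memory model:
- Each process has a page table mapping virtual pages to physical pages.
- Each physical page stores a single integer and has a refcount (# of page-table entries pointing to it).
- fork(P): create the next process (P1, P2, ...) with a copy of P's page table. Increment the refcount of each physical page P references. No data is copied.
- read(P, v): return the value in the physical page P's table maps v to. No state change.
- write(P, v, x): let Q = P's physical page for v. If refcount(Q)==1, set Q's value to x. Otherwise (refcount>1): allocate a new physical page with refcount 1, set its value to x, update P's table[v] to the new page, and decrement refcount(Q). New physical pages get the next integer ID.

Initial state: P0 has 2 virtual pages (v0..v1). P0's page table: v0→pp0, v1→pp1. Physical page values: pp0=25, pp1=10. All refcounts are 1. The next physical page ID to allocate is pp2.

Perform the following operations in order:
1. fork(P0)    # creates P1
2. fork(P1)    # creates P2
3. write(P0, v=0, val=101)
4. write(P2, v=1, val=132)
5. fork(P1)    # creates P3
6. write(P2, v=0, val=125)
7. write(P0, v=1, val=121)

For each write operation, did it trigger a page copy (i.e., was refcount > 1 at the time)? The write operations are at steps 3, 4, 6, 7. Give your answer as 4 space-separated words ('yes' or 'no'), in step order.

Op 1: fork(P0) -> P1. 2 ppages; refcounts: pp0:2 pp1:2
Op 2: fork(P1) -> P2. 2 ppages; refcounts: pp0:3 pp1:3
Op 3: write(P0, v0, 101). refcount(pp0)=3>1 -> COPY to pp2. 3 ppages; refcounts: pp0:2 pp1:3 pp2:1
Op 4: write(P2, v1, 132). refcount(pp1)=3>1 -> COPY to pp3. 4 ppages; refcounts: pp0:2 pp1:2 pp2:1 pp3:1
Op 5: fork(P1) -> P3. 4 ppages; refcounts: pp0:3 pp1:3 pp2:1 pp3:1
Op 6: write(P2, v0, 125). refcount(pp0)=3>1 -> COPY to pp4. 5 ppages; refcounts: pp0:2 pp1:3 pp2:1 pp3:1 pp4:1
Op 7: write(P0, v1, 121). refcount(pp1)=3>1 -> COPY to pp5. 6 ppages; refcounts: pp0:2 pp1:2 pp2:1 pp3:1 pp4:1 pp5:1

yes yes yes yes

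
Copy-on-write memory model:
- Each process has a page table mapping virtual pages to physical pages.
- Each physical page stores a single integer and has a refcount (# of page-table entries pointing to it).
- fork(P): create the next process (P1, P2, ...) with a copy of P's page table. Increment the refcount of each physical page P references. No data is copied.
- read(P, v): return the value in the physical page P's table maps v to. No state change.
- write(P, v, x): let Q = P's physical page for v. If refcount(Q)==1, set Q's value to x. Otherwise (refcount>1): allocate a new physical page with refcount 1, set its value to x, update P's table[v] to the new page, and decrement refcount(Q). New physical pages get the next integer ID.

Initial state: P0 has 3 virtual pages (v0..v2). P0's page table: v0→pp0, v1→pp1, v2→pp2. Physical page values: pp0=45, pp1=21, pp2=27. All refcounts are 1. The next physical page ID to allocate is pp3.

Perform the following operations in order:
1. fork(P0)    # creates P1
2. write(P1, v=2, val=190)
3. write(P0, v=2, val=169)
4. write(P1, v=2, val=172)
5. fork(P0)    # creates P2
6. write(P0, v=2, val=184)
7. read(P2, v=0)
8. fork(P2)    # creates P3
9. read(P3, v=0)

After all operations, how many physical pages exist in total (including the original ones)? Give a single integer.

Op 1: fork(P0) -> P1. 3 ppages; refcounts: pp0:2 pp1:2 pp2:2
Op 2: write(P1, v2, 190). refcount(pp2)=2>1 -> COPY to pp3. 4 ppages; refcounts: pp0:2 pp1:2 pp2:1 pp3:1
Op 3: write(P0, v2, 169). refcount(pp2)=1 -> write in place. 4 ppages; refcounts: pp0:2 pp1:2 pp2:1 pp3:1
Op 4: write(P1, v2, 172). refcount(pp3)=1 -> write in place. 4 ppages; refcounts: pp0:2 pp1:2 pp2:1 pp3:1
Op 5: fork(P0) -> P2. 4 ppages; refcounts: pp0:3 pp1:3 pp2:2 pp3:1
Op 6: write(P0, v2, 184). refcount(pp2)=2>1 -> COPY to pp4. 5 ppages; refcounts: pp0:3 pp1:3 pp2:1 pp3:1 pp4:1
Op 7: read(P2, v0) -> 45. No state change.
Op 8: fork(P2) -> P3. 5 ppages; refcounts: pp0:4 pp1:4 pp2:2 pp3:1 pp4:1
Op 9: read(P3, v0) -> 45. No state change.

Answer: 5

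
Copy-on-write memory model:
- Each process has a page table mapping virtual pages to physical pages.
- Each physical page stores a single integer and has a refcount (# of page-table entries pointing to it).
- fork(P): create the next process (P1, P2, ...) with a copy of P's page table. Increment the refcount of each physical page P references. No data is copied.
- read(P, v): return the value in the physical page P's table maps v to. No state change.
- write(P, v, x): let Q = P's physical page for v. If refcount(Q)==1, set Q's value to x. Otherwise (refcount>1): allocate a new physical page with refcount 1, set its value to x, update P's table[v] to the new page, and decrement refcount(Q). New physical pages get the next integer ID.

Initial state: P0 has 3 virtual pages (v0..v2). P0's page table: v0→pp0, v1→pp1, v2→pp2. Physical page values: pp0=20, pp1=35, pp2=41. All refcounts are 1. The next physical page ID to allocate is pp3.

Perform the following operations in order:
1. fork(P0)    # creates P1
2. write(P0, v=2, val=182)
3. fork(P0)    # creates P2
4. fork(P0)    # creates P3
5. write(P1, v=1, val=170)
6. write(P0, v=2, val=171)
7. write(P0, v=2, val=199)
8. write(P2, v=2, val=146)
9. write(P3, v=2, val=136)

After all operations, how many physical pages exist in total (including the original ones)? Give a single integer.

Op 1: fork(P0) -> P1. 3 ppages; refcounts: pp0:2 pp1:2 pp2:2
Op 2: write(P0, v2, 182). refcount(pp2)=2>1 -> COPY to pp3. 4 ppages; refcounts: pp0:2 pp1:2 pp2:1 pp3:1
Op 3: fork(P0) -> P2. 4 ppages; refcounts: pp0:3 pp1:3 pp2:1 pp3:2
Op 4: fork(P0) -> P3. 4 ppages; refcounts: pp0:4 pp1:4 pp2:1 pp3:3
Op 5: write(P1, v1, 170). refcount(pp1)=4>1 -> COPY to pp4. 5 ppages; refcounts: pp0:4 pp1:3 pp2:1 pp3:3 pp4:1
Op 6: write(P0, v2, 171). refcount(pp3)=3>1 -> COPY to pp5. 6 ppages; refcounts: pp0:4 pp1:3 pp2:1 pp3:2 pp4:1 pp5:1
Op 7: write(P0, v2, 199). refcount(pp5)=1 -> write in place. 6 ppages; refcounts: pp0:4 pp1:3 pp2:1 pp3:2 pp4:1 pp5:1
Op 8: write(P2, v2, 146). refcount(pp3)=2>1 -> COPY to pp6. 7 ppages; refcounts: pp0:4 pp1:3 pp2:1 pp3:1 pp4:1 pp5:1 pp6:1
Op 9: write(P3, v2, 136). refcount(pp3)=1 -> write in place. 7 ppages; refcounts: pp0:4 pp1:3 pp2:1 pp3:1 pp4:1 pp5:1 pp6:1

Answer: 7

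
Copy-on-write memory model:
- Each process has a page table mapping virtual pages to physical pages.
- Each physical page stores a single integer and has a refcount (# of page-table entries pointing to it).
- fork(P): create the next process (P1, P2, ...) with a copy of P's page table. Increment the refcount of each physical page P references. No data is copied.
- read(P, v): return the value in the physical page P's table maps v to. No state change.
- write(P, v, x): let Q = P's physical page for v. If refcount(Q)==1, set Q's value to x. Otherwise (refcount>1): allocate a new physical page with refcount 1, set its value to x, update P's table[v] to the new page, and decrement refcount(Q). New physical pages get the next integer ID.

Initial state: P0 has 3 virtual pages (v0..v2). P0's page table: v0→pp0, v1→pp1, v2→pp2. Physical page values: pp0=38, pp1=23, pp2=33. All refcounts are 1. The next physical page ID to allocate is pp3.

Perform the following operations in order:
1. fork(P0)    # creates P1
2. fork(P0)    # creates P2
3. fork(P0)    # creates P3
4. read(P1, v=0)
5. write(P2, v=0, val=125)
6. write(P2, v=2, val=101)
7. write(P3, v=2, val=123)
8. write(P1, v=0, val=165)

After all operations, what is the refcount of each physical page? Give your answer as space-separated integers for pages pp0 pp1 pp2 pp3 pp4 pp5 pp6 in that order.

Answer: 2 4 2 1 1 1 1

Derivation:
Op 1: fork(P0) -> P1. 3 ppages; refcounts: pp0:2 pp1:2 pp2:2
Op 2: fork(P0) -> P2. 3 ppages; refcounts: pp0:3 pp1:3 pp2:3
Op 3: fork(P0) -> P3. 3 ppages; refcounts: pp0:4 pp1:4 pp2:4
Op 4: read(P1, v0) -> 38. No state change.
Op 5: write(P2, v0, 125). refcount(pp0)=4>1 -> COPY to pp3. 4 ppages; refcounts: pp0:3 pp1:4 pp2:4 pp3:1
Op 6: write(P2, v2, 101). refcount(pp2)=4>1 -> COPY to pp4. 5 ppages; refcounts: pp0:3 pp1:4 pp2:3 pp3:1 pp4:1
Op 7: write(P3, v2, 123). refcount(pp2)=3>1 -> COPY to pp5. 6 ppages; refcounts: pp0:3 pp1:4 pp2:2 pp3:1 pp4:1 pp5:1
Op 8: write(P1, v0, 165). refcount(pp0)=3>1 -> COPY to pp6. 7 ppages; refcounts: pp0:2 pp1:4 pp2:2 pp3:1 pp4:1 pp5:1 pp6:1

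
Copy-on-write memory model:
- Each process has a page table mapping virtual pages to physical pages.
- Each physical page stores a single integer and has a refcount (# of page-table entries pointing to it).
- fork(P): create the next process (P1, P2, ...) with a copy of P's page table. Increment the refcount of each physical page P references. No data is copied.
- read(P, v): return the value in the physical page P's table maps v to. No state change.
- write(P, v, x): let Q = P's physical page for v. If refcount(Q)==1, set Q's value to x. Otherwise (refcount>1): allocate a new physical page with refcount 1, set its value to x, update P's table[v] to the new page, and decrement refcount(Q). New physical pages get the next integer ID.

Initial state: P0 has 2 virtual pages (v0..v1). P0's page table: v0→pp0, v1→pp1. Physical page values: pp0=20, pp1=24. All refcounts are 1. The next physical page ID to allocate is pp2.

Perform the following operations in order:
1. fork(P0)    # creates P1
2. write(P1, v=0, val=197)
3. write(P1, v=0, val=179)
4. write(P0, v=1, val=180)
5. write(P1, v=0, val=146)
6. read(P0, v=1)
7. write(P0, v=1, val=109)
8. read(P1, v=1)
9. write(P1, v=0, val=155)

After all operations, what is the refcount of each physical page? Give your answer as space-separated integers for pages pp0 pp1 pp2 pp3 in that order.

Answer: 1 1 1 1

Derivation:
Op 1: fork(P0) -> P1. 2 ppages; refcounts: pp0:2 pp1:2
Op 2: write(P1, v0, 197). refcount(pp0)=2>1 -> COPY to pp2. 3 ppages; refcounts: pp0:1 pp1:2 pp2:1
Op 3: write(P1, v0, 179). refcount(pp2)=1 -> write in place. 3 ppages; refcounts: pp0:1 pp1:2 pp2:1
Op 4: write(P0, v1, 180). refcount(pp1)=2>1 -> COPY to pp3. 4 ppages; refcounts: pp0:1 pp1:1 pp2:1 pp3:1
Op 5: write(P1, v0, 146). refcount(pp2)=1 -> write in place. 4 ppages; refcounts: pp0:1 pp1:1 pp2:1 pp3:1
Op 6: read(P0, v1) -> 180. No state change.
Op 7: write(P0, v1, 109). refcount(pp3)=1 -> write in place. 4 ppages; refcounts: pp0:1 pp1:1 pp2:1 pp3:1
Op 8: read(P1, v1) -> 24. No state change.
Op 9: write(P1, v0, 155). refcount(pp2)=1 -> write in place. 4 ppages; refcounts: pp0:1 pp1:1 pp2:1 pp3:1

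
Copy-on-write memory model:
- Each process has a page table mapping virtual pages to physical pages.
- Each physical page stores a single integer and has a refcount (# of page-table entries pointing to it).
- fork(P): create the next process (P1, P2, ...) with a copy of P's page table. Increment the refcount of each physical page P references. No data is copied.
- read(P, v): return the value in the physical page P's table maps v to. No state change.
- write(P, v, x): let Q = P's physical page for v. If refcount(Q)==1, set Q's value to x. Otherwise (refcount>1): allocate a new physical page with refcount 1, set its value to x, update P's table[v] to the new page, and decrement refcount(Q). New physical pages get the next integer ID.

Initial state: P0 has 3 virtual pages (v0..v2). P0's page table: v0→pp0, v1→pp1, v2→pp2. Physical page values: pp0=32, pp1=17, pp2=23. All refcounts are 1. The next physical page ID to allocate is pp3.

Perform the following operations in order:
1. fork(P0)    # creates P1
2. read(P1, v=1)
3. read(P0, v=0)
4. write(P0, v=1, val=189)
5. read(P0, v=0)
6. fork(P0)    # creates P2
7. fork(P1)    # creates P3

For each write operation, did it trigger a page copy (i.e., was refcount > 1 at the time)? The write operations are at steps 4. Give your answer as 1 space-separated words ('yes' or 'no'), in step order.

Op 1: fork(P0) -> P1. 3 ppages; refcounts: pp0:2 pp1:2 pp2:2
Op 2: read(P1, v1) -> 17. No state change.
Op 3: read(P0, v0) -> 32. No state change.
Op 4: write(P0, v1, 189). refcount(pp1)=2>1 -> COPY to pp3. 4 ppages; refcounts: pp0:2 pp1:1 pp2:2 pp3:1
Op 5: read(P0, v0) -> 32. No state change.
Op 6: fork(P0) -> P2. 4 ppages; refcounts: pp0:3 pp1:1 pp2:3 pp3:2
Op 7: fork(P1) -> P3. 4 ppages; refcounts: pp0:4 pp1:2 pp2:4 pp3:2

yes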